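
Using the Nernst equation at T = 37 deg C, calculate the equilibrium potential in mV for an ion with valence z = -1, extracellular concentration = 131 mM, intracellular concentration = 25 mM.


E = (RT/(zF)) * ln(C_out/C_in)
T = 37 + 273.15 = 310.15 K
E = (8.314 * 310.15 / (-1 * 96485)) * ln(131/25)
E = -44.27 mV


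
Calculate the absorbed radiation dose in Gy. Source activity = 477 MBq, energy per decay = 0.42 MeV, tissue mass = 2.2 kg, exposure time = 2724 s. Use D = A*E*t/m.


A = 477 MBq = 4.7700e+08 Bq
E = 0.42 MeV = 6.7284e-14 J
D = A*E*t/m = 4.7700e+08*6.7284e-14*2724/2.2
D = 0.03974 Gy


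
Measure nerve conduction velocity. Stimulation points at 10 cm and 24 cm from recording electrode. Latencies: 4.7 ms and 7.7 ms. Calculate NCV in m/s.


Distance = (24 - 10) / 100 = 0.14 m
dt = (7.7 - 4.7) / 1000 = 0.003 s
NCV = dist / dt = 46.67 m/s


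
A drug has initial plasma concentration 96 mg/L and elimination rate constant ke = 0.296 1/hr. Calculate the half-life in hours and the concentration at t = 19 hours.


t_half = ln(2) / ke = 0.693147 / 0.296 = 2.342 hr
C(t) = C0 * exp(-ke*t) = 96 * exp(-0.296*19)
C(19) = 0.3466 mg/L


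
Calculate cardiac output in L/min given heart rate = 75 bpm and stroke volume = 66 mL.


CO = HR * SV
CO = 75 * 66 / 1000
CO = 4.95 L/min


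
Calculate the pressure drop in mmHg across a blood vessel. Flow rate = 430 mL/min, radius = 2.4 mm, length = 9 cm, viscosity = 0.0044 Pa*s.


dP = 8*mu*L*Q / (pi*r^4)
Q = 430 mL/min = 7.16667e-06 m^3/s
dP = 217.825 Pa = 217.825 / 133.322 mmHg = 1.634 mmHg


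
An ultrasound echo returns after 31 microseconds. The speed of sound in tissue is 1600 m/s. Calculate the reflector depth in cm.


depth = c * t / 2
t = 31 us = 3.1000e-05 s
depth = 1600 * 3.1000e-05 / 2
depth = 0.0248 m = 2.48 cm


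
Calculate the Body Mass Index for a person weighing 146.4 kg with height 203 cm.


BMI = weight / height^2
height = 203 cm = 2.03 m
BMI = 146.4 / 2.03^2
BMI = 35.53 kg/m^2


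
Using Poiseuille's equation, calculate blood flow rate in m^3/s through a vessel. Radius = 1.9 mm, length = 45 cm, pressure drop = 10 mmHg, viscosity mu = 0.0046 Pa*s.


Q = pi*r^4*dP / (8*mu*L)
r = 0.0019 m, L = 0.45 m
dP = 10 mmHg = 1333.22 Pa
Q = 3.2961e-06 m^3/s


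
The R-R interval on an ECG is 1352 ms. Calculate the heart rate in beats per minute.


HR = 60 / RR_interval(s)
RR = 1352 ms = 1.352 s
HR = 60 / 1.352 = 44.38 bpm


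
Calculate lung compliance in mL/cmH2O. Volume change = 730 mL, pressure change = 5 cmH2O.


C = dV / dP
C = 730 / 5
C = 146 mL/cmH2O


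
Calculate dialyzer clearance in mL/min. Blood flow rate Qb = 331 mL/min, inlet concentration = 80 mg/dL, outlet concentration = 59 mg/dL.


K = Qb * (Cb_in - Cb_out) / Cb_in
K = 331 * (80 - 59) / 80
K = 86.89 mL/min


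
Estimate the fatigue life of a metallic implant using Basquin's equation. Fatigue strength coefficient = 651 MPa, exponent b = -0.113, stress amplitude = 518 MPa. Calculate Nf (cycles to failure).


sigma_a = sigma_f' * (2Nf)^b
2Nf = (sigma_a/sigma_f')^(1/b)
2Nf = (518/651)^(1/-0.113)
2Nf = 7.5566526
Nf = 3.778


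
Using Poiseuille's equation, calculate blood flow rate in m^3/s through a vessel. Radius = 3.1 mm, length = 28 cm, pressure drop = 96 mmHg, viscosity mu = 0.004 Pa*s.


Q = pi*r^4*dP / (8*mu*L)
r = 0.0031 m, L = 0.28 m
dP = 96 mmHg = 12798.912 Pa
Q = 4.1444e-04 m^3/s


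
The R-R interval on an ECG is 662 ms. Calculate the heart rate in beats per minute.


HR = 60 / RR_interval(s)
RR = 662 ms = 0.662 s
HR = 60 / 0.662 = 90.63 bpm


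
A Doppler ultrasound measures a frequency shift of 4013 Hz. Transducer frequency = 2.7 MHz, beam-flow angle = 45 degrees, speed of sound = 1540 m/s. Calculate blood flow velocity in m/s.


v = fd * c / (2 * f0 * cos(theta))
v = 4013 * 1540 / (2 * 2.7000e+06 * cos(45))
v = 1.618 m/s


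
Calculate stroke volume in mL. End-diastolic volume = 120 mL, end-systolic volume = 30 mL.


SV = EDV - ESV
SV = 120 - 30
SV = 90 mL


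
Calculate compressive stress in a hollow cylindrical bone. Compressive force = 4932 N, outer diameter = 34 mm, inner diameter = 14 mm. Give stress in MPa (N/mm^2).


A = pi*(r_o^2 - r_i^2)
r_o = 17 mm, r_i = 7 mm
A = 753.982 mm^2
sigma = F/A = 4932 / 753.982
sigma = 6.541 MPa


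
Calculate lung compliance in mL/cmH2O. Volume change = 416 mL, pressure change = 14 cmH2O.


C = dV / dP
C = 416 / 14
C = 29.71 mL/cmH2O


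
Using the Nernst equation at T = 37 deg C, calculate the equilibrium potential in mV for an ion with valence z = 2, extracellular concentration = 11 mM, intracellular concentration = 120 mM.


E = (RT/(zF)) * ln(C_out/C_in)
T = 37 + 273.15 = 310.15 K
E = (8.314 * 310.15 / (2 * 96485)) * ln(11/120)
E = -31.93 mV


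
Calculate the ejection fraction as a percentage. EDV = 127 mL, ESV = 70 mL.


SV = EDV - ESV = 127 - 70 = 57 mL
EF = SV/EDV * 100 = 57/127 * 100
EF = 44.88%


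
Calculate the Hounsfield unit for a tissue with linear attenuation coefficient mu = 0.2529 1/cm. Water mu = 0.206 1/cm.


HU = ((mu_tissue - mu_water) / mu_water) * 1000
HU = ((0.2529 - 0.206) / 0.206) * 1000
HU = 227.7


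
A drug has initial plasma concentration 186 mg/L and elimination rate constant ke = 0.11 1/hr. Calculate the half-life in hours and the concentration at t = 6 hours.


t_half = ln(2) / ke = 0.693147 / 0.11 = 6.301 hr
C(t) = C0 * exp(-ke*t) = 186 * exp(-0.11*6)
C(6) = 96.13 mg/L


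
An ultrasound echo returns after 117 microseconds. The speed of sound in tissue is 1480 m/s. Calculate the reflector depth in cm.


depth = c * t / 2
t = 117 us = 1.1700e-04 s
depth = 1480 * 1.1700e-04 / 2
depth = 0.08658 m = 8.658 cm


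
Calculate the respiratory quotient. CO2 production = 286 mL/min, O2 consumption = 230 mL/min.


RQ = VCO2 / VO2
RQ = 286 / 230
RQ = 1.243


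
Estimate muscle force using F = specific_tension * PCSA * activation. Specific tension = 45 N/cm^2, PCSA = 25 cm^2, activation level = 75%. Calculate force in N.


F = sigma * PCSA * activation
F = 45 * 25 * 0.75
F = 843.8 N


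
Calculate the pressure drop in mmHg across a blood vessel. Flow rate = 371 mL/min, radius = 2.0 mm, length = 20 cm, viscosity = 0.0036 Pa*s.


dP = 8*mu*L*Q / (pi*r^4)
Q = 371 mL/min = 6.18333e-06 m^3/s
dP = 708.557 Pa = 708.557 / 133.322 mmHg = 5.315 mmHg


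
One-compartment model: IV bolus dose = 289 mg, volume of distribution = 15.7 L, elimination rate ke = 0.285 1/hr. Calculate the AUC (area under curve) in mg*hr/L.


C0 = Dose/Vd = 289/15.7 = 18.4076 mg/L
AUC = C0/ke = 18.4076/0.285
AUC = 64.59 mg*hr/L


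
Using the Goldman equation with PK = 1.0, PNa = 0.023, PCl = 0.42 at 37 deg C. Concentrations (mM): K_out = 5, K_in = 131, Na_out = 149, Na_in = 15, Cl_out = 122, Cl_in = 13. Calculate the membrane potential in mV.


Vm = (RT/F)*ln((PK*Ko + PNa*Nao + PCl*Cli)/(PK*Ki + PNa*Nai + PCl*Clo))
Numer = 13.887, Denom = 182.585
Vm = -68.85 mV


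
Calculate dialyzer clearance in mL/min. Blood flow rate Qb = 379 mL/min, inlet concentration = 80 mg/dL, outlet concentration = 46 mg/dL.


K = Qb * (Cb_in - Cb_out) / Cb_in
K = 379 * (80 - 46) / 80
K = 161.1 mL/min


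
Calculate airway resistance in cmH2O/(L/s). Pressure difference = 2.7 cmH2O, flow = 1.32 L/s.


R = dP / flow
R = 2.7 / 1.32
R = 2.045 cmH2O/(L/s)


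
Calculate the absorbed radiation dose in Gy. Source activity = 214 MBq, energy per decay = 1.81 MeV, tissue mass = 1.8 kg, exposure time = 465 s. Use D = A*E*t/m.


A = 214 MBq = 2.1400e+08 Bq
E = 1.81 MeV = 2.89962e-13 J
D = A*E*t/m = 2.1400e+08*2.89962e-13*465/1.8
D = 0.01603 Gy


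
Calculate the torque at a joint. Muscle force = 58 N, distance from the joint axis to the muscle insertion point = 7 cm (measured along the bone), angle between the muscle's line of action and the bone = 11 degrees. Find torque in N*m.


Torque = F * d * sin(theta)   (moment arm = d*sin(theta))
d = 7 cm = 0.07 m
Torque = 58 * 0.07 * sin(11)
Torque = 0.7747 N*m


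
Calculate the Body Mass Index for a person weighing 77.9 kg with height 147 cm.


BMI = weight / height^2
height = 147 cm = 1.47 m
BMI = 77.9 / 1.47^2
BMI = 36.05 kg/m^2


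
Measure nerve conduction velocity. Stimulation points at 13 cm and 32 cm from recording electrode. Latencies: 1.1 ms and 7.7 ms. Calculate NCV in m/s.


Distance = (32 - 13) / 100 = 0.19 m
dt = (7.7 - 1.1) / 1000 = 0.0066 s
NCV = dist / dt = 28.79 m/s


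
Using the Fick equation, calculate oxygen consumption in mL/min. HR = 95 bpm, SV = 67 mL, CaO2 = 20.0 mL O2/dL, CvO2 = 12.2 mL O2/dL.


CO = HR*SV = 95*67/1000 = 6.365 L/min
a-v O2 diff = 20.0 - 12.2 = 7.8 mL/dL
VO2 = CO * (CaO2-CvO2) * 10 dL/L
VO2 = 6.365 * 7.8 * 10
VO2 = 496.5 mL/min


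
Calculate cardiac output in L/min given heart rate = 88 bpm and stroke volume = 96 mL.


CO = HR * SV
CO = 88 * 96 / 1000
CO = 8.448 L/min


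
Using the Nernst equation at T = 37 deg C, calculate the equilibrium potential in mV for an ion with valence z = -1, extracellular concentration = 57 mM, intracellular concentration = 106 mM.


E = (RT/(zF)) * ln(C_out/C_in)
T = 37 + 273.15 = 310.15 K
E = (8.314 * 310.15 / (-1 * 96485)) * ln(57/106)
E = 16.58 mV


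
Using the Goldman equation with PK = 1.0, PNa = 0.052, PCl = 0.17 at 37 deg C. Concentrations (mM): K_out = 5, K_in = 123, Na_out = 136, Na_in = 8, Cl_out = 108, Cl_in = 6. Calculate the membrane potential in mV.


Vm = (RT/F)*ln((PK*Ko + PNa*Nao + PCl*Cli)/(PK*Ki + PNa*Nai + PCl*Clo))
Numer = 13.092, Denom = 141.776
Vm = -63.67 mV


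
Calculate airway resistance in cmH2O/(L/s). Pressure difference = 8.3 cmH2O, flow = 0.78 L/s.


R = dP / flow
R = 8.3 / 0.78
R = 10.64 cmH2O/(L/s)


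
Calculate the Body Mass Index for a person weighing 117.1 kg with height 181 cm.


BMI = weight / height^2
height = 181 cm = 1.81 m
BMI = 117.1 / 1.81^2
BMI = 35.74 kg/m^2


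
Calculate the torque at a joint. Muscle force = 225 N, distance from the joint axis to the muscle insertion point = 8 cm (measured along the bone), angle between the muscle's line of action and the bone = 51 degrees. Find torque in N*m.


Torque = F * d * sin(theta)   (moment arm = d*sin(theta))
d = 8 cm = 0.08 m
Torque = 225 * 0.08 * sin(51)
Torque = 13.99 N*m


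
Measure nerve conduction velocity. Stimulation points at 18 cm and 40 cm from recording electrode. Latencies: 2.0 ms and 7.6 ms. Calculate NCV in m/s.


Distance = (40 - 18) / 100 = 0.22 m
dt = (7.6 - 2.0) / 1000 = 0.0056 s
NCV = dist / dt = 39.29 m/s


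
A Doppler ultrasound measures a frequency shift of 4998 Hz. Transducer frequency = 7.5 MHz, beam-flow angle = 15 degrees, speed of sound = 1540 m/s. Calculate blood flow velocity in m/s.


v = fd * c / (2 * f0 * cos(theta))
v = 4998 * 1540 / (2 * 7.5000e+06 * cos(15))
v = 0.5312 m/s


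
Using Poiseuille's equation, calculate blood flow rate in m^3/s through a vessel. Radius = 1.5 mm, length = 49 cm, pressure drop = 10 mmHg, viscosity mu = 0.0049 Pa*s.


Q = pi*r^4*dP / (8*mu*L)
r = 0.0015 m, L = 0.49 m
dP = 10 mmHg = 1333.22 Pa
Q = 1.1039e-06 m^3/s


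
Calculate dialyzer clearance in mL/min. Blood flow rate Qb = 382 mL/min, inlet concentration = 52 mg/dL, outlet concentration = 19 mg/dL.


K = Qb * (Cb_in - Cb_out) / Cb_in
K = 382 * (52 - 19) / 52
K = 242.4 mL/min


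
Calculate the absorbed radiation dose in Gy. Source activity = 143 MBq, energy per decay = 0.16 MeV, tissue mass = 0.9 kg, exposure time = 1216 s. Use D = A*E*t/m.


A = 143 MBq = 1.4300e+08 Bq
E = 0.16 MeV = 2.5632e-14 J
D = A*E*t/m = 1.4300e+08*2.5632e-14*1216/0.9
D = 0.004952 Gy


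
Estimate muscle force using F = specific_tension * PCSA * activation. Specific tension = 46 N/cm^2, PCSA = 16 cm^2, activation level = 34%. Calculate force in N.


F = sigma * PCSA * activation
F = 46 * 16 * 0.34
F = 250.2 N


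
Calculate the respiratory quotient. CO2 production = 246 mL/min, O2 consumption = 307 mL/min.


RQ = VCO2 / VO2
RQ = 246 / 307
RQ = 0.8013


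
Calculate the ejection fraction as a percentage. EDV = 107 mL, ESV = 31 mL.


SV = EDV - ESV = 107 - 31 = 76 mL
EF = SV/EDV * 100 = 76/107 * 100
EF = 71.03%


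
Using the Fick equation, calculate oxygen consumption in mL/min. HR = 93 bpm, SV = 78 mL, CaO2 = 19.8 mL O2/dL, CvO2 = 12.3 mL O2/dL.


CO = HR*SV = 93*78/1000 = 7.254 L/min
a-v O2 diff = 19.8 - 12.3 = 7.5 mL/dL
VO2 = CO * (CaO2-CvO2) * 10 dL/L
VO2 = 7.254 * 7.5 * 10
VO2 = 544 mL/min


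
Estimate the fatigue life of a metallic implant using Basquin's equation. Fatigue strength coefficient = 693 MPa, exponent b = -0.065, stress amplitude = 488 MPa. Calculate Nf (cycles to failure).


sigma_a = sigma_f' * (2Nf)^b
2Nf = (sigma_a/sigma_f')^(1/b)
2Nf = (488/693)^(1/-0.065)
2Nf = 220.43638
Nf = 110.2


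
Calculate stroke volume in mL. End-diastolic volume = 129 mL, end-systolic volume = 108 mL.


SV = EDV - ESV
SV = 129 - 108
SV = 21 mL


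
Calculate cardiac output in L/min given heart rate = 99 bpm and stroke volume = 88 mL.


CO = HR * SV
CO = 99 * 88 / 1000
CO = 8.712 L/min


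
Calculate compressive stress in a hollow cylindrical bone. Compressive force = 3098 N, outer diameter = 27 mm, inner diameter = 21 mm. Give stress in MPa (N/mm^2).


A = pi*(r_o^2 - r_i^2)
r_o = 13.5 mm, r_i = 10.5 mm
A = 226.195 mm^2
sigma = F/A = 3098 / 226.195
sigma = 13.7 MPa


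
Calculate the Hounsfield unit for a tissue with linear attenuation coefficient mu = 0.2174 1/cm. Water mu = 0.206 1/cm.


HU = ((mu_tissue - mu_water) / mu_water) * 1000
HU = ((0.2174 - 0.206) / 0.206) * 1000
HU = 55.34


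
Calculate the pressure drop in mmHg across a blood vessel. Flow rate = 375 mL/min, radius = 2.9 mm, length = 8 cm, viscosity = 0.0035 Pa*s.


dP = 8*mu*L*Q / (pi*r^4)
Q = 375 mL/min = 6.25e-06 m^3/s
dP = 63.0066 Pa = 63.0066 / 133.322 mmHg = 0.4726 mmHg


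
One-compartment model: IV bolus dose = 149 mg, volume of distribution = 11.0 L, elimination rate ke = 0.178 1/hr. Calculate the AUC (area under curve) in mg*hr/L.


C0 = Dose/Vd = 149/11.0 = 13.5455 mg/L
AUC = C0/ke = 13.5455/0.178
AUC = 76.1 mg*hr/L


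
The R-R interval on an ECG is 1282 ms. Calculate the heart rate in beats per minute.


HR = 60 / RR_interval(s)
RR = 1282 ms = 1.282 s
HR = 60 / 1.282 = 46.8 bpm


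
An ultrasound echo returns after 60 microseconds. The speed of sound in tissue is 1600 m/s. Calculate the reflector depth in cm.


depth = c * t / 2
t = 60 us = 6.0000e-05 s
depth = 1600 * 6.0000e-05 / 2
depth = 0.048 m = 4.8 cm


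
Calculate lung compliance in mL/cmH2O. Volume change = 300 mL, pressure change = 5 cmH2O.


C = dV / dP
C = 300 / 5
C = 60 mL/cmH2O


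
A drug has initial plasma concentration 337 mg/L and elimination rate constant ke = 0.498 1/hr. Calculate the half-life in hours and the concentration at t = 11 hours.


t_half = ln(2) / ke = 0.693147 / 0.498 = 1.392 hr
C(t) = C0 * exp(-ke*t) = 337 * exp(-0.498*11)
C(11) = 1.408 mg/L


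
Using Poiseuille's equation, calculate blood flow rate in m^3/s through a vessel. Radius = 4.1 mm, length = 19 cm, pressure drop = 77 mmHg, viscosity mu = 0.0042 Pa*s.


Q = pi*r^4*dP / (8*mu*L)
r = 0.0041 m, L = 0.19 m
dP = 77 mmHg = 10265.794 Pa
Q = 0.001428 m^3/s


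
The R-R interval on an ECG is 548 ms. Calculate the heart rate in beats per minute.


HR = 60 / RR_interval(s)
RR = 548 ms = 0.548 s
HR = 60 / 0.548 = 109.5 bpm


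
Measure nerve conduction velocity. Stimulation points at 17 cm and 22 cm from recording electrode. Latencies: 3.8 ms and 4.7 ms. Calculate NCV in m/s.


Distance = (22 - 17) / 100 = 0.05 m
dt = (4.7 - 3.8) / 1000 = 9.0000e-04 s
NCV = dist / dt = 55.56 m/s


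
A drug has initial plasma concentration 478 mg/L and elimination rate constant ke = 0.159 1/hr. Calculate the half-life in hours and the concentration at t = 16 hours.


t_half = ln(2) / ke = 0.693147 / 0.159 = 4.359 hr
C(t) = C0 * exp(-ke*t) = 478 * exp(-0.159*16)
C(16) = 37.55 mg/L


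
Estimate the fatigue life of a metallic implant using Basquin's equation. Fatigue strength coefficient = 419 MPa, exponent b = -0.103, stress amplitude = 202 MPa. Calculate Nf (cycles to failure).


sigma_a = sigma_f' * (2Nf)^b
2Nf = (sigma_a/sigma_f')^(1/b)
2Nf = (202/419)^(1/-0.103)
2Nf = 1192.1652
Nf = 596.1


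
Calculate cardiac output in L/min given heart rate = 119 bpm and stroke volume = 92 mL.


CO = HR * SV
CO = 119 * 92 / 1000
CO = 10.95 L/min


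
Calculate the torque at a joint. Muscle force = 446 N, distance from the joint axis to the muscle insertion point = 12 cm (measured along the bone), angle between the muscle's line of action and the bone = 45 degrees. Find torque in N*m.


Torque = F * d * sin(theta)   (moment arm = d*sin(theta))
d = 12 cm = 0.12 m
Torque = 446 * 0.12 * sin(45)
Torque = 37.84 N*m


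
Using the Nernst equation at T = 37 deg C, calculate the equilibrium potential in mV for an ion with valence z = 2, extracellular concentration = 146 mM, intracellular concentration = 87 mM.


E = (RT/(zF)) * ln(C_out/C_in)
T = 37 + 273.15 = 310.15 K
E = (8.314 * 310.15 / (2 * 96485)) * ln(146/87)
E = 6.918 mV


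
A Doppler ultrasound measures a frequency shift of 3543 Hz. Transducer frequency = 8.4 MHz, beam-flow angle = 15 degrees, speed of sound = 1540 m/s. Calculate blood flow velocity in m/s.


v = fd * c / (2 * f0 * cos(theta))
v = 3543 * 1540 / (2 * 8.4000e+06 * cos(15))
v = 0.3362 m/s


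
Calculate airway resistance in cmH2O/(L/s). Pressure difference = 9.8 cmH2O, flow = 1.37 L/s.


R = dP / flow
R = 9.8 / 1.37
R = 7.153 cmH2O/(L/s)


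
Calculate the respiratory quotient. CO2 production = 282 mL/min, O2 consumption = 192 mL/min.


RQ = VCO2 / VO2
RQ = 282 / 192
RQ = 1.469


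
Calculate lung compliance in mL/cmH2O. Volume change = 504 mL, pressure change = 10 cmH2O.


C = dV / dP
C = 504 / 10
C = 50.4 mL/cmH2O


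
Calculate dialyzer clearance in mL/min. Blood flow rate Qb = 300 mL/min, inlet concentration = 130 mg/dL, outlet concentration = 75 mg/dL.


K = Qb * (Cb_in - Cb_out) / Cb_in
K = 300 * (130 - 75) / 130
K = 126.9 mL/min


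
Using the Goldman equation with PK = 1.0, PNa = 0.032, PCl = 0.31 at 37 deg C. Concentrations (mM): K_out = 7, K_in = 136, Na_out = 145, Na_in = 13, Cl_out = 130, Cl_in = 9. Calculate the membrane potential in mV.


Vm = (RT/F)*ln((PK*Ko + PNa*Nao + PCl*Cli)/(PK*Ki + PNa*Nai + PCl*Clo))
Numer = 14.43, Denom = 176.716
Vm = -66.95 mV


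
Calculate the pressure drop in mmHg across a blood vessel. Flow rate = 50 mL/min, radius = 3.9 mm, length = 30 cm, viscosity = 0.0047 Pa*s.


dP = 8*mu*L*Q / (pi*r^4)
Q = 50 mL/min = 8.33333e-07 m^3/s
dP = 12.9336 Pa = 12.9336 / 133.322 mmHg = 0.09701 mmHg


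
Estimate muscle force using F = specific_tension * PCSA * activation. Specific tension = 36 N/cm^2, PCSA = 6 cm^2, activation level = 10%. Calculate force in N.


F = sigma * PCSA * activation
F = 36 * 6 * 0.1
F = 21.6 N


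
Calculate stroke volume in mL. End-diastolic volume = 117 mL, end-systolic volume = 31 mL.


SV = EDV - ESV
SV = 117 - 31
SV = 86 mL


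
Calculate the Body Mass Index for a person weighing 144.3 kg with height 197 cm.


BMI = weight / height^2
height = 197 cm = 1.97 m
BMI = 144.3 / 1.97^2
BMI = 37.18 kg/m^2


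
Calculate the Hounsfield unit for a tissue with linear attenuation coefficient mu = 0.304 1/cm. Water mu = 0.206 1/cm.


HU = ((mu_tissue - mu_water) / mu_water) * 1000
HU = ((0.304 - 0.206) / 0.206) * 1000
HU = 475.7


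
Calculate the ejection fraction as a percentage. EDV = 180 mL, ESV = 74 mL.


SV = EDV - ESV = 180 - 74 = 106 mL
EF = SV/EDV * 100 = 106/180 * 100
EF = 58.89%


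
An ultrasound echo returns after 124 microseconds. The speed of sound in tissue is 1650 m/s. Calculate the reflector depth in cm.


depth = c * t / 2
t = 124 us = 1.2400e-04 s
depth = 1650 * 1.2400e-04 / 2
depth = 0.1023 m = 10.23 cm


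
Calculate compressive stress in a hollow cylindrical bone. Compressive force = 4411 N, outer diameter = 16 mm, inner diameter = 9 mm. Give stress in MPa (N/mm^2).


A = pi*(r_o^2 - r_i^2)
r_o = 8 mm, r_i = 4.5 mm
A = 137.445 mm^2
sigma = F/A = 4411 / 137.445
sigma = 32.09 MPa


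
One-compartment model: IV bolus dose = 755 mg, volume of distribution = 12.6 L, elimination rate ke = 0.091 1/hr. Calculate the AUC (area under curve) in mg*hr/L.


C0 = Dose/Vd = 755/12.6 = 59.9206 mg/L
AUC = C0/ke = 59.9206/0.091
AUC = 658.5 mg*hr/L


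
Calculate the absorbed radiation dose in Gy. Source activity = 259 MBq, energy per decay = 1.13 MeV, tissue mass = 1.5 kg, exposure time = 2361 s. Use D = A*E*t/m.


A = 259 MBq = 2.5900e+08 Bq
E = 1.13 MeV = 1.81026e-13 J
D = A*E*t/m = 2.5900e+08*1.81026e-13*2361/1.5
D = 0.0738 Gy


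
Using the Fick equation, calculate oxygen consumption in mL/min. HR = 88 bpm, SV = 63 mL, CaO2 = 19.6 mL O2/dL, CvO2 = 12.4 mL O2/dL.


CO = HR*SV = 88*63/1000 = 5.544 L/min
a-v O2 diff = 19.6 - 12.4 = 7.2 mL/dL
VO2 = CO * (CaO2-CvO2) * 10 dL/L
VO2 = 5.544 * 7.2 * 10
VO2 = 399.2 mL/min


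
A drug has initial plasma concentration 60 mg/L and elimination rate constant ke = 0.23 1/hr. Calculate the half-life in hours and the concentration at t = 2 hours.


t_half = ln(2) / ke = 0.693147 / 0.23 = 3.014 hr
C(t) = C0 * exp(-ke*t) = 60 * exp(-0.23*2)
C(2) = 37.88 mg/L


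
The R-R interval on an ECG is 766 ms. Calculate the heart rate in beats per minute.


HR = 60 / RR_interval(s)
RR = 766 ms = 0.766 s
HR = 60 / 0.766 = 78.33 bpm


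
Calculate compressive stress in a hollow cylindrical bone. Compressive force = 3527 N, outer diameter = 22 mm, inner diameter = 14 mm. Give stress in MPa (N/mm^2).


A = pi*(r_o^2 - r_i^2)
r_o = 11 mm, r_i = 7 mm
A = 226.195 mm^2
sigma = F/A = 3527 / 226.195
sigma = 15.59 MPa


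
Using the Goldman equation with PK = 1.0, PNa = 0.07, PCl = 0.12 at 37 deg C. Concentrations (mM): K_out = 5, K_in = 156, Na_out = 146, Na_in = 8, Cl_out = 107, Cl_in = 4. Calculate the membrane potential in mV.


Vm = (RT/F)*ln((PK*Ko + PNa*Nao + PCl*Cli)/(PK*Ki + PNa*Nai + PCl*Clo))
Numer = 15.7, Denom = 169.4
Vm = -63.57 mV


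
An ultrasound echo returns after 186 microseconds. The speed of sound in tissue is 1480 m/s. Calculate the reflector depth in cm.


depth = c * t / 2
t = 186 us = 1.8600e-04 s
depth = 1480 * 1.8600e-04 / 2
depth = 0.13764 m = 13.764 cm


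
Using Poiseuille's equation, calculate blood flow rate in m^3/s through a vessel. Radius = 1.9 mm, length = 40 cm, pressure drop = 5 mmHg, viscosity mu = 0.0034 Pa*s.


Q = pi*r^4*dP / (8*mu*L)
r = 0.0019 m, L = 0.4 m
dP = 5 mmHg = 666.61 Pa
Q = 2.5085e-06 m^3/s


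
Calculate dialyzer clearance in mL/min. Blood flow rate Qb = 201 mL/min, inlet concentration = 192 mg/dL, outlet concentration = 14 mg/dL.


K = Qb * (Cb_in - Cb_out) / Cb_in
K = 201 * (192 - 14) / 192
K = 186.3 mL/min


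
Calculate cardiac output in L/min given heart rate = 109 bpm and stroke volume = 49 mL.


CO = HR * SV
CO = 109 * 49 / 1000
CO = 5.341 L/min


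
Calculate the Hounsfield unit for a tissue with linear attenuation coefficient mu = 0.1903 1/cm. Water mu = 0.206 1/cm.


HU = ((mu_tissue - mu_water) / mu_water) * 1000
HU = ((0.1903 - 0.206) / 0.206) * 1000
HU = -76.21


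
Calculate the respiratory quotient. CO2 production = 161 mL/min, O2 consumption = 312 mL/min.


RQ = VCO2 / VO2
RQ = 161 / 312
RQ = 0.516


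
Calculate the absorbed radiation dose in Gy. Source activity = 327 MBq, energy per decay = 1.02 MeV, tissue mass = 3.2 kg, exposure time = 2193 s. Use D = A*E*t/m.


A = 327 MBq = 3.2700e+08 Bq
E = 1.02 MeV = 1.63404e-13 J
D = A*E*t/m = 3.2700e+08*1.63404e-13*2193/3.2
D = 0.03662 Gy


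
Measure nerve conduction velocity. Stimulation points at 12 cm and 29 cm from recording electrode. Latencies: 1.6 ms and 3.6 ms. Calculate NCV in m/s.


Distance = (29 - 12) / 100 = 0.17 m
dt = (3.6 - 1.6) / 1000 = 0.002 s
NCV = dist / dt = 85 m/s


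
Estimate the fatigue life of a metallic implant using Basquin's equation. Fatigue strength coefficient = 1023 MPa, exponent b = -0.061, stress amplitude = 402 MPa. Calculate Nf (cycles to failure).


sigma_a = sigma_f' * (2Nf)^b
2Nf = (sigma_a/sigma_f')^(1/b)
2Nf = (402/1023)^(1/-0.061)
2Nf = 4466765.2
Nf = 2.2334e+06


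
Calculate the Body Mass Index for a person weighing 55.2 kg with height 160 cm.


BMI = weight / height^2
height = 160 cm = 1.6 m
BMI = 55.2 / 1.6^2
BMI = 21.56 kg/m^2


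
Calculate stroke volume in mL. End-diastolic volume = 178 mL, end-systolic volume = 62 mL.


SV = EDV - ESV
SV = 178 - 62
SV = 116 mL


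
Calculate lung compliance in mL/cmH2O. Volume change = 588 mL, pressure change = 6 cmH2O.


C = dV / dP
C = 588 / 6
C = 98 mL/cmH2O


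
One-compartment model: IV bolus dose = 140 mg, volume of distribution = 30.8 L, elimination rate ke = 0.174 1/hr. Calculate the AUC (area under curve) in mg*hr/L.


C0 = Dose/Vd = 140/30.8 = 4.54545 mg/L
AUC = C0/ke = 4.54545/0.174
AUC = 26.12 mg*hr/L


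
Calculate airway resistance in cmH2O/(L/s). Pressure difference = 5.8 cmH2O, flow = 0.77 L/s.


R = dP / flow
R = 5.8 / 0.77
R = 7.532 cmH2O/(L/s)


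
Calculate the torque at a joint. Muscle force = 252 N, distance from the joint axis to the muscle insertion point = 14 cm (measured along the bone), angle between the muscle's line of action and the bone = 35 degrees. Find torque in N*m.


Torque = F * d * sin(theta)   (moment arm = d*sin(theta))
d = 14 cm = 0.14 m
Torque = 252 * 0.14 * sin(35)
Torque = 20.24 N*m


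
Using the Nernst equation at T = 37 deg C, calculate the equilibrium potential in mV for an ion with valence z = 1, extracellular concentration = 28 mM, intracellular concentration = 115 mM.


E = (RT/(zF)) * ln(C_out/C_in)
T = 37 + 273.15 = 310.15 K
E = (8.314 * 310.15 / (1 * 96485)) * ln(28/115)
E = -37.76 mV


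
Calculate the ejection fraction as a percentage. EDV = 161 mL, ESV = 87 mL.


SV = EDV - ESV = 161 - 87 = 74 mL
EF = SV/EDV * 100 = 74/161 * 100
EF = 45.96%


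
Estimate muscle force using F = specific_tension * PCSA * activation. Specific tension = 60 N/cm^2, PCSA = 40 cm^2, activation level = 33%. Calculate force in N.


F = sigma * PCSA * activation
F = 60 * 40 * 0.33
F = 792 N


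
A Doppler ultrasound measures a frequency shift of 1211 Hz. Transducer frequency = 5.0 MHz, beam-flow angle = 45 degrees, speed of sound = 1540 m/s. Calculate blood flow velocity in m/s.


v = fd * c / (2 * f0 * cos(theta))
v = 1211 * 1540 / (2 * 5.0000e+06 * cos(45))
v = 0.2637 m/s


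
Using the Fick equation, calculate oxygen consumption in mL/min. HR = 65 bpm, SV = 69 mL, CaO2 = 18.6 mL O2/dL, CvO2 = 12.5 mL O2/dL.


CO = HR*SV = 65*69/1000 = 4.485 L/min
a-v O2 diff = 18.6 - 12.5 = 6.1 mL/dL
VO2 = CO * (CaO2-CvO2) * 10 dL/L
VO2 = 4.485 * 6.1 * 10
VO2 = 273.6 mL/min


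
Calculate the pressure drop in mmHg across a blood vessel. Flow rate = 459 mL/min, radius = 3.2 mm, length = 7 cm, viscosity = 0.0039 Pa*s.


dP = 8*mu*L*Q / (pi*r^4)
Q = 459 mL/min = 7.65e-06 m^3/s
dP = 50.7183 Pa = 50.7183 / 133.322 mmHg = 0.3804 mmHg


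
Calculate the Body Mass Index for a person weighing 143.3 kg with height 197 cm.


BMI = weight / height^2
height = 197 cm = 1.97 m
BMI = 143.3 / 1.97^2
BMI = 36.92 kg/m^2


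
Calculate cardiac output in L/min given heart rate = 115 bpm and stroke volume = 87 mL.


CO = HR * SV
CO = 115 * 87 / 1000
CO = 10.01 L/min


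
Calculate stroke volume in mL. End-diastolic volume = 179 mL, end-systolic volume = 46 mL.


SV = EDV - ESV
SV = 179 - 46
SV = 133 mL


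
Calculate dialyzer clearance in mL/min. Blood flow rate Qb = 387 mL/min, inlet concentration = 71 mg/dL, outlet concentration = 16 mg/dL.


K = Qb * (Cb_in - Cb_out) / Cb_in
K = 387 * (71 - 16) / 71
K = 299.8 mL/min


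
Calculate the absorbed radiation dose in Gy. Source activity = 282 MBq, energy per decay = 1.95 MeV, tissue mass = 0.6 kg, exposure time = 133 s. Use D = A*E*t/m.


A = 282 MBq = 2.8200e+08 Bq
E = 1.95 MeV = 3.1239e-13 J
D = A*E*t/m = 2.8200e+08*3.1239e-13*133/0.6
D = 0.01953 Gy


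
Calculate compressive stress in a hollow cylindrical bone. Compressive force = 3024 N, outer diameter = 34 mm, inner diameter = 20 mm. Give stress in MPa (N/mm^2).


A = pi*(r_o^2 - r_i^2)
r_o = 17 mm, r_i = 10 mm
A = 593.761 mm^2
sigma = F/A = 3024 / 593.761
sigma = 5.093 MPa


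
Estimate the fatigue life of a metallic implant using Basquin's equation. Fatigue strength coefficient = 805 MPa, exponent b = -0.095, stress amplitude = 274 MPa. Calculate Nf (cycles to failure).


sigma_a = sigma_f' * (2Nf)^b
2Nf = (sigma_a/sigma_f')^(1/b)
2Nf = (274/805)^(1/-0.095)
2Nf = 84487.569
Nf = 4.224e+04


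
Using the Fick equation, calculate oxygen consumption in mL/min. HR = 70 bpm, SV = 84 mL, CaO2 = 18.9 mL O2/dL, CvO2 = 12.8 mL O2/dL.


CO = HR*SV = 70*84/1000 = 5.88 L/min
a-v O2 diff = 18.9 - 12.8 = 6.1 mL/dL
VO2 = CO * (CaO2-CvO2) * 10 dL/L
VO2 = 5.88 * 6.1 * 10
VO2 = 358.7 mL/min


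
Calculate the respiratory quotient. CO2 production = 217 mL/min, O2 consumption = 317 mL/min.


RQ = VCO2 / VO2
RQ = 217 / 317
RQ = 0.6845


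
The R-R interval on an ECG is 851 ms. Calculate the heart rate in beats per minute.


HR = 60 / RR_interval(s)
RR = 851 ms = 0.851 s
HR = 60 / 0.851 = 70.51 bpm


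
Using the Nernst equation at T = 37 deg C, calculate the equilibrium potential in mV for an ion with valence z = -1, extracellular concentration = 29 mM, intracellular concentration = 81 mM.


E = (RT/(zF)) * ln(C_out/C_in)
T = 37 + 273.15 = 310.15 K
E = (8.314 * 310.15 / (-1 * 96485)) * ln(29/81)
E = 27.45 mV


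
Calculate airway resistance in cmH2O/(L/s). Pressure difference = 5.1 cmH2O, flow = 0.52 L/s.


R = dP / flow
R = 5.1 / 0.52
R = 9.808 cmH2O/(L/s)


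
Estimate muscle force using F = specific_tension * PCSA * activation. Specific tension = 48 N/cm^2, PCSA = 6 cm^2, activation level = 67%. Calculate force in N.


F = sigma * PCSA * activation
F = 48 * 6 * 0.67
F = 193 N


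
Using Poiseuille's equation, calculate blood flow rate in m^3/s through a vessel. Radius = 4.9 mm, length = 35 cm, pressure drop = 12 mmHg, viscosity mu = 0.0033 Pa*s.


Q = pi*r^4*dP / (8*mu*L)
r = 0.0049 m, L = 0.35 m
dP = 12 mmHg = 1599.864 Pa
Q = 3.1358e-04 m^3/s


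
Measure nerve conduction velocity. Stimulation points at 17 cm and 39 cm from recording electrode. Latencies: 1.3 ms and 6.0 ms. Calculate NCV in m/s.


Distance = (39 - 17) / 100 = 0.22 m
dt = (6.0 - 1.3) / 1000 = 0.0047 s
NCV = dist / dt = 46.81 m/s


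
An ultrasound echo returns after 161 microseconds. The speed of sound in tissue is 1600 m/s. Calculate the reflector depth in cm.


depth = c * t / 2
t = 161 us = 1.6100e-04 s
depth = 1600 * 1.6100e-04 / 2
depth = 0.1288 m = 12.88 cm


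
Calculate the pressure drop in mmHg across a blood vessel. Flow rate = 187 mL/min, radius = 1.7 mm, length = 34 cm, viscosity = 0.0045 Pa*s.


dP = 8*mu*L*Q / (pi*r^4)
Q = 187 mL/min = 3.11667e-06 m^3/s
dP = 1453.87 Pa = 1453.87 / 133.322 mmHg = 10.9 mmHg


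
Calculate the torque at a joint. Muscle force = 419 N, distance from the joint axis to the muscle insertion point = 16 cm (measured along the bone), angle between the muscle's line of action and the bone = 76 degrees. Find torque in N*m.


Torque = F * d * sin(theta)   (moment arm = d*sin(theta))
d = 16 cm = 0.16 m
Torque = 419 * 0.16 * sin(76)
Torque = 65.05 N*m


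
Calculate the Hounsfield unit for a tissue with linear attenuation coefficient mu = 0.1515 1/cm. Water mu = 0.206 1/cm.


HU = ((mu_tissue - mu_water) / mu_water) * 1000
HU = ((0.1515 - 0.206) / 0.206) * 1000
HU = -264.6


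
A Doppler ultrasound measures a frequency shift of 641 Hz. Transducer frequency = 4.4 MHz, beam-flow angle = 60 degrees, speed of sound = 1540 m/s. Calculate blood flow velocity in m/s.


v = fd * c / (2 * f0 * cos(theta))
v = 641 * 1540 / (2 * 4.4000e+06 * cos(60))
v = 0.2243 m/s


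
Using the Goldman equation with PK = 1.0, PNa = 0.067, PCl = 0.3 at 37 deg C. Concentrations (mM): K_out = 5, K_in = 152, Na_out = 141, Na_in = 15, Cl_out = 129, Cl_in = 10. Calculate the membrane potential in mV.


Vm = (RT/F)*ln((PK*Ko + PNa*Nao + PCl*Cli)/(PK*Ki + PNa*Nai + PCl*Clo))
Numer = 17.447, Denom = 191.705
Vm = -64.05 mV


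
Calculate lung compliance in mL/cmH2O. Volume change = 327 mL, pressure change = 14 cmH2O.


C = dV / dP
C = 327 / 14
C = 23.36 mL/cmH2O


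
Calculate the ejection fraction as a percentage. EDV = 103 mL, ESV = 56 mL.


SV = EDV - ESV = 103 - 56 = 47 mL
EF = SV/EDV * 100 = 47/103 * 100
EF = 45.63%


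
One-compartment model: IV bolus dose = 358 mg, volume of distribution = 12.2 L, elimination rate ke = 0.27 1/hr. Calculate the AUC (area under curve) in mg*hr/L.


C0 = Dose/Vd = 358/12.2 = 29.3443 mg/L
AUC = C0/ke = 29.3443/0.27
AUC = 108.7 mg*hr/L


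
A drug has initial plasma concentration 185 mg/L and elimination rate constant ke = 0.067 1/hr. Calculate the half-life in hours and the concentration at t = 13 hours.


t_half = ln(2) / ke = 0.693147 / 0.067 = 10.35 hr
C(t) = C0 * exp(-ke*t) = 185 * exp(-0.067*13)
C(13) = 77.43 mg/L


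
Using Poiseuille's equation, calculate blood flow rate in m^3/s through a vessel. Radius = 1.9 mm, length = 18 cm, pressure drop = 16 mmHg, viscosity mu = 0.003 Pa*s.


Q = pi*r^4*dP / (8*mu*L)
r = 0.0019 m, L = 0.18 m
dP = 16 mmHg = 2133.152 Pa
Q = 2.0216e-05 m^3/s


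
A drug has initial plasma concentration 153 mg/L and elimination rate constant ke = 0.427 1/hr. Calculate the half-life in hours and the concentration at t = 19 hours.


t_half = ln(2) / ke = 0.693147 / 0.427 = 1.623 hr
C(t) = C0 * exp(-ke*t) = 153 * exp(-0.427*19)
C(19) = 0.04584 mg/L


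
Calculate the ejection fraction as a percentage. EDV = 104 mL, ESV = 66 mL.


SV = EDV - ESV = 104 - 66 = 38 mL
EF = SV/EDV * 100 = 38/104 * 100
EF = 36.54%


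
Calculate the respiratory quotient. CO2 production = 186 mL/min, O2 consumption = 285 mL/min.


RQ = VCO2 / VO2
RQ = 186 / 285
RQ = 0.6526


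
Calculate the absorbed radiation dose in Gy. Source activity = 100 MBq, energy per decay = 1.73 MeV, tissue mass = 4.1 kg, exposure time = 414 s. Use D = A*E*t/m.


A = 100 MBq = 1.0000e+08 Bq
E = 1.73 MeV = 2.77146e-13 J
D = A*E*t/m = 1.0000e+08*2.77146e-13*414/4.1
D = 0.002798 Gy


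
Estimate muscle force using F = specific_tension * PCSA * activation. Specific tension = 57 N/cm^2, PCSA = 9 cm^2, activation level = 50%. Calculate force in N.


F = sigma * PCSA * activation
F = 57 * 9 * 0.5
F = 256.5 N


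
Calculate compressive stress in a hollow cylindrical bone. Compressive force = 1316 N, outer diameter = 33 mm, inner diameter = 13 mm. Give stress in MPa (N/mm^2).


A = pi*(r_o^2 - r_i^2)
r_o = 16.5 mm, r_i = 6.5 mm
A = 722.566 mm^2
sigma = F/A = 1316 / 722.566
sigma = 1.821 MPa


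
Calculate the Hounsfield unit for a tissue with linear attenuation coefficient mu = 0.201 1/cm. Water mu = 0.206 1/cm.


HU = ((mu_tissue - mu_water) / mu_water) * 1000
HU = ((0.201 - 0.206) / 0.206) * 1000
HU = -24.27


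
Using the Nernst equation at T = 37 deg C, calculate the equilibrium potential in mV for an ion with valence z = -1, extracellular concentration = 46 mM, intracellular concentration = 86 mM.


E = (RT/(zF)) * ln(C_out/C_in)
T = 37 + 273.15 = 310.15 K
E = (8.314 * 310.15 / (-1 * 96485)) * ln(46/86)
E = 16.72 mV


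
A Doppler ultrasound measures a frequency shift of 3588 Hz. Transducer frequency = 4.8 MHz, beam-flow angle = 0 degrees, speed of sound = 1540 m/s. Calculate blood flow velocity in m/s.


v = fd * c / (2 * f0 * cos(theta))
v = 3588 * 1540 / (2 * 4.8000e+06 * cos(0))
v = 0.5756 m/s


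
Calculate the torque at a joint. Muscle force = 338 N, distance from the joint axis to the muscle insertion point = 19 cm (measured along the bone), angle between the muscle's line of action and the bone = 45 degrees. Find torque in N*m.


Torque = F * d * sin(theta)   (moment arm = d*sin(theta))
d = 19 cm = 0.19 m
Torque = 338 * 0.19 * sin(45)
Torque = 45.41 N*m


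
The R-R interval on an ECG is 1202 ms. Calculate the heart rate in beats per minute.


HR = 60 / RR_interval(s)
RR = 1202 ms = 1.202 s
HR = 60 / 1.202 = 49.92 bpm


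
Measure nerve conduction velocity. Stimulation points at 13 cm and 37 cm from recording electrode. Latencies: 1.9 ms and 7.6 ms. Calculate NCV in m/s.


Distance = (37 - 13) / 100 = 0.24 m
dt = (7.6 - 1.9) / 1000 = 0.0057 s
NCV = dist / dt = 42.11 m/s


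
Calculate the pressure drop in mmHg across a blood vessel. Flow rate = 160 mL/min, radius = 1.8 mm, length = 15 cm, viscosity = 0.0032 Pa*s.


dP = 8*mu*L*Q / (pi*r^4)
Q = 160 mL/min = 2.66667e-06 m^3/s
dP = 310.499 Pa = 310.499 / 133.322 mmHg = 2.329 mmHg


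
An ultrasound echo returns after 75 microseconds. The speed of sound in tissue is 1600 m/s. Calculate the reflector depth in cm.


depth = c * t / 2
t = 75 us = 7.5000e-05 s
depth = 1600 * 7.5000e-05 / 2
depth = 0.06 m = 6 cm


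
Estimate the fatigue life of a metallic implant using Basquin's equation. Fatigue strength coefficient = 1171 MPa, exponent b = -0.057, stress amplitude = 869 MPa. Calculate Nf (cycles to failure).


sigma_a = sigma_f' * (2Nf)^b
2Nf = (sigma_a/sigma_f')^(1/b)
2Nf = (869/1171)^(1/-0.057)
2Nf = 187.31865
Nf = 93.66


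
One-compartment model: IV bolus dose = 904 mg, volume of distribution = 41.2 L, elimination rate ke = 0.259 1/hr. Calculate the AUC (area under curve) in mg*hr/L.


C0 = Dose/Vd = 904/41.2 = 21.9417 mg/L
AUC = C0/ke = 21.9417/0.259
AUC = 84.72 mg*hr/L


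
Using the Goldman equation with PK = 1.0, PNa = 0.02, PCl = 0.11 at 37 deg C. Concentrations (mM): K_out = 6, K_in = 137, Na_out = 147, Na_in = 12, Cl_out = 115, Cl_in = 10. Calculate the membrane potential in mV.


Vm = (RT/F)*ln((PK*Ko + PNa*Nao + PCl*Cli)/(PK*Ki + PNa*Nai + PCl*Clo))
Numer = 10.04, Denom = 149.89
Vm = -72.25 mV


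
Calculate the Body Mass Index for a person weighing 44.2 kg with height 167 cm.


BMI = weight / height^2
height = 167 cm = 1.67 m
BMI = 44.2 / 1.67^2
BMI = 15.85 kg/m^2


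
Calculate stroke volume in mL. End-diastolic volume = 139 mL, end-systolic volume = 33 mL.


SV = EDV - ESV
SV = 139 - 33
SV = 106 mL


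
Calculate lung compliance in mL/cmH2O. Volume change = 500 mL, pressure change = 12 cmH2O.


C = dV / dP
C = 500 / 12
C = 41.67 mL/cmH2O


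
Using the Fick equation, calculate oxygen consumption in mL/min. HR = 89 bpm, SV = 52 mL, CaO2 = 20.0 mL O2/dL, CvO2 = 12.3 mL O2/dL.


CO = HR*SV = 89*52/1000 = 4.628 L/min
a-v O2 diff = 20.0 - 12.3 = 7.7 mL/dL
VO2 = CO * (CaO2-CvO2) * 10 dL/L
VO2 = 4.628 * 7.7 * 10
VO2 = 356.4 mL/min


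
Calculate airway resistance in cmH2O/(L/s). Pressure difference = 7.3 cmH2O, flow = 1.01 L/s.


R = dP / flow
R = 7.3 / 1.01
R = 7.228 cmH2O/(L/s)


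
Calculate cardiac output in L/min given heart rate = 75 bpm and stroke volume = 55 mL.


CO = HR * SV
CO = 75 * 55 / 1000
CO = 4.125 L/min


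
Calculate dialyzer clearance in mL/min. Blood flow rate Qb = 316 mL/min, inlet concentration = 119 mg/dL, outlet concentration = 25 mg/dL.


K = Qb * (Cb_in - Cb_out) / Cb_in
K = 316 * (119 - 25) / 119
K = 249.6 mL/min


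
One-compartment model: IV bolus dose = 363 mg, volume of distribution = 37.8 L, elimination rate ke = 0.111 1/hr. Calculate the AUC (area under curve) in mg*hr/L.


C0 = Dose/Vd = 363/37.8 = 9.60317 mg/L
AUC = C0/ke = 9.60317/0.111
AUC = 86.52 mg*hr/L


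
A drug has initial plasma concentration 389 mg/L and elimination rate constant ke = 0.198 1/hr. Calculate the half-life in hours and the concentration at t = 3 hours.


t_half = ln(2) / ke = 0.693147 / 0.198 = 3.501 hr
C(t) = C0 * exp(-ke*t) = 389 * exp(-0.198*3)
C(3) = 214.8 mg/L
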